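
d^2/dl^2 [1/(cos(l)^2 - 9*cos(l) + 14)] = (-4*sin(l)^4 + 27*sin(l)^2 - 639*cos(l)/4 + 27*cos(3*l)/4 + 111)/((cos(l) - 7)^3*(cos(l) - 2)^3)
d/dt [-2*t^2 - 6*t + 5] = -4*t - 6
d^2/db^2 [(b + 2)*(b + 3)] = 2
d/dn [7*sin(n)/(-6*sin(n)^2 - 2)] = 7*(3*sin(n)^2 - 1)*cos(n)/(2*(3*sin(n)^2 + 1)^2)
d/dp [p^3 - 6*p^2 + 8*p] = 3*p^2 - 12*p + 8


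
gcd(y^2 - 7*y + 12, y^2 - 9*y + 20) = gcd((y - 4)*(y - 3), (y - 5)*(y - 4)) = y - 4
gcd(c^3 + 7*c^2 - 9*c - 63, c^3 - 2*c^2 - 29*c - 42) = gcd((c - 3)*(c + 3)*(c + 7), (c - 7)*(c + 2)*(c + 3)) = c + 3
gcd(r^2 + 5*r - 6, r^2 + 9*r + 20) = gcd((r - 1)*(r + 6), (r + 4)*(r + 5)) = 1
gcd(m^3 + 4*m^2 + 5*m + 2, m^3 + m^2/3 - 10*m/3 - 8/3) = m + 1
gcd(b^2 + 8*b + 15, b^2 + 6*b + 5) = b + 5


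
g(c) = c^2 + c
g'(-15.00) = -29.00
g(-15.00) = 210.00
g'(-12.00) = -23.00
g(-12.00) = 132.00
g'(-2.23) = -3.46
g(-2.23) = 2.74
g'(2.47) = 5.94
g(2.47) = 8.57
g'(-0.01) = 0.98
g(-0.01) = -0.01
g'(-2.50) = -4.00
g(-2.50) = 3.75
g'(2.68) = 6.36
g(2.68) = 9.86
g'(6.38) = 13.76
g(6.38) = 47.08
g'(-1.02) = -1.04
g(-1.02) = 0.02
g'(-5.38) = -9.76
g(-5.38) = 23.56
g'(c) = 2*c + 1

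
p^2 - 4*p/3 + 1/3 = (p - 1)*(p - 1/3)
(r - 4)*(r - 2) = r^2 - 6*r + 8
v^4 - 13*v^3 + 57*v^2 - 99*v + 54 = (v - 6)*(v - 3)^2*(v - 1)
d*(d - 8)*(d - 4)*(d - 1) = d^4 - 13*d^3 + 44*d^2 - 32*d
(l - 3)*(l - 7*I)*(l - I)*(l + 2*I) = l^4 - 3*l^3 - 6*I*l^3 + 9*l^2 + 18*I*l^2 - 27*l - 14*I*l + 42*I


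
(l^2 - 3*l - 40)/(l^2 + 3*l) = (l^2 - 3*l - 40)/(l*(l + 3))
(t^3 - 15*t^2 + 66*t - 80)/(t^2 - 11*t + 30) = (t^2 - 10*t + 16)/(t - 6)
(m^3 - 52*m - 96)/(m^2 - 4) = (m^2 - 2*m - 48)/(m - 2)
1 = 1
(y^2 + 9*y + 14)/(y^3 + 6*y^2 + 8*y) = (y + 7)/(y*(y + 4))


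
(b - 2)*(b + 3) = b^2 + b - 6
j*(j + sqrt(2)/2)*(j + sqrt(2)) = j^3 + 3*sqrt(2)*j^2/2 + j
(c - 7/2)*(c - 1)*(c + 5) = c^3 + c^2/2 - 19*c + 35/2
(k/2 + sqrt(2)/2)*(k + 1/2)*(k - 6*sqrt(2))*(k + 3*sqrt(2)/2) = k^4/2 - 7*sqrt(2)*k^3/4 + k^3/4 - 27*k^2/2 - 7*sqrt(2)*k^2/8 - 9*sqrt(2)*k - 27*k/4 - 9*sqrt(2)/2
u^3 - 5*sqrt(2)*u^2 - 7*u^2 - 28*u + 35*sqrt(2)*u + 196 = (u - 7)*(u - 7*sqrt(2))*(u + 2*sqrt(2))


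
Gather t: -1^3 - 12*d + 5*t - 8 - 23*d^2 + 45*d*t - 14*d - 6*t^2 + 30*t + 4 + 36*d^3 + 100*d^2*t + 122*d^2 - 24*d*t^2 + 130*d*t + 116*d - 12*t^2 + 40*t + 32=36*d^3 + 99*d^2 + 90*d + t^2*(-24*d - 18) + t*(100*d^2 + 175*d + 75) + 27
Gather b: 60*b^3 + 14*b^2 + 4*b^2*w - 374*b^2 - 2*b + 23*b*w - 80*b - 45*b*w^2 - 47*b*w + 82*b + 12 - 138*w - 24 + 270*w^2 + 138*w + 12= 60*b^3 + b^2*(4*w - 360) + b*(-45*w^2 - 24*w) + 270*w^2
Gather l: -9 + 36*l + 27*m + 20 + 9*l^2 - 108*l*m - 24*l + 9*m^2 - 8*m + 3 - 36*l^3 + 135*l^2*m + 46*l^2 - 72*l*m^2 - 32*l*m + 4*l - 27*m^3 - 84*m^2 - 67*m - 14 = -36*l^3 + l^2*(135*m + 55) + l*(-72*m^2 - 140*m + 16) - 27*m^3 - 75*m^2 - 48*m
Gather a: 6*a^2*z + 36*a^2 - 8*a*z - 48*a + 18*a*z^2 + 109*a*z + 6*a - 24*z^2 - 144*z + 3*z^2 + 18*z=a^2*(6*z + 36) + a*(18*z^2 + 101*z - 42) - 21*z^2 - 126*z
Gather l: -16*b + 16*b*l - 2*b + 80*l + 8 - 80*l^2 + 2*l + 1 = -18*b - 80*l^2 + l*(16*b + 82) + 9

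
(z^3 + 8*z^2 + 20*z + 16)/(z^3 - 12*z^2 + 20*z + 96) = (z^2 + 6*z + 8)/(z^2 - 14*z + 48)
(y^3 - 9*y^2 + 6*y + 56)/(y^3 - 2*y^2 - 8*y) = (y - 7)/y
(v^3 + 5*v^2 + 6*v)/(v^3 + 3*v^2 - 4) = v*(v + 3)/(v^2 + v - 2)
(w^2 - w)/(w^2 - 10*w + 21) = w*(w - 1)/(w^2 - 10*w + 21)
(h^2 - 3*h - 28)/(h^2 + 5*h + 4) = (h - 7)/(h + 1)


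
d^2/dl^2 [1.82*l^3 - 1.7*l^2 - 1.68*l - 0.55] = 10.92*l - 3.4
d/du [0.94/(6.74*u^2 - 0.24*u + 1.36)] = (0.2256 - 12.6712*u)/(6.74*u^2 - 0.24*u + 1.36)^2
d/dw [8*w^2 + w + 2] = 16*w + 1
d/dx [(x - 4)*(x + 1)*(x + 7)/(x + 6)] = 2*(x^3 + 11*x^2 + 24*x - 61)/(x^2 + 12*x + 36)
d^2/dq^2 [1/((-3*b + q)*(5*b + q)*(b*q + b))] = 2*(-(3*b - q)^2*(5*b + q)^2 - (3*b - q)^2*(5*b + q)*(q + 1) - (3*b - q)^2*(q + 1)^2 + (3*b - q)*(5*b + q)^2*(q + 1) + (3*b - q)*(5*b + q)*(q + 1)^2 - (5*b + q)^2*(q + 1)^2)/(b*(3*b - q)^3*(5*b + q)^3*(q + 1)^3)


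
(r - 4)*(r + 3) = r^2 - r - 12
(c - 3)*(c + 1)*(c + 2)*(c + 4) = c^4 + 4*c^3 - 7*c^2 - 34*c - 24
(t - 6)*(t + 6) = t^2 - 36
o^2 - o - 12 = (o - 4)*(o + 3)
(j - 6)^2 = j^2 - 12*j + 36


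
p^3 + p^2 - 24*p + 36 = (p - 3)*(p - 2)*(p + 6)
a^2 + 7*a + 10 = (a + 2)*(a + 5)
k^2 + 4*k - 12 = (k - 2)*(k + 6)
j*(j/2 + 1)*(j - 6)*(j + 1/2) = j^4/2 - 7*j^3/4 - 7*j^2 - 3*j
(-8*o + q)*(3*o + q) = -24*o^2 - 5*o*q + q^2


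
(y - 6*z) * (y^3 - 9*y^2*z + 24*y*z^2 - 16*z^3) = y^4 - 15*y^3*z + 78*y^2*z^2 - 160*y*z^3 + 96*z^4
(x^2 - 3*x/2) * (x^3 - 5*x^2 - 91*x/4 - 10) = x^5 - 13*x^4/2 - 61*x^3/4 + 193*x^2/8 + 15*x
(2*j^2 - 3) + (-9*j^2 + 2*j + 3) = -7*j^2 + 2*j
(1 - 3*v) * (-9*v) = 27*v^2 - 9*v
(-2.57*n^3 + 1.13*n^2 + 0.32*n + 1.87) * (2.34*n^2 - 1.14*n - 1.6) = -6.0138*n^5 + 5.574*n^4 + 3.5726*n^3 + 2.203*n^2 - 2.6438*n - 2.992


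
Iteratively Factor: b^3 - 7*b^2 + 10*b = (b)*(b^2 - 7*b + 10) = b*(b - 5)*(b - 2)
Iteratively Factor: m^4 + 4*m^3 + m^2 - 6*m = (m + 3)*(m^3 + m^2 - 2*m) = (m + 2)*(m + 3)*(m^2 - m) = (m - 1)*(m + 2)*(m + 3)*(m)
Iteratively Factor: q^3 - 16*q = (q - 4)*(q^2 + 4*q) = q*(q - 4)*(q + 4)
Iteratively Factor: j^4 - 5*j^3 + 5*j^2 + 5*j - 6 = (j + 1)*(j^3 - 6*j^2 + 11*j - 6) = (j - 1)*(j + 1)*(j^2 - 5*j + 6) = (j - 3)*(j - 1)*(j + 1)*(j - 2)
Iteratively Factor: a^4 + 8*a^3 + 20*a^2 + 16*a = (a)*(a^3 + 8*a^2 + 20*a + 16) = a*(a + 4)*(a^2 + 4*a + 4) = a*(a + 2)*(a + 4)*(a + 2)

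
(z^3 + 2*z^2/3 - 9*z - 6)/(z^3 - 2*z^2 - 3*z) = (z^2 + 11*z/3 + 2)/(z*(z + 1))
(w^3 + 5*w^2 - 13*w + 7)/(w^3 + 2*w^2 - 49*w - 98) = (w^2 - 2*w + 1)/(w^2 - 5*w - 14)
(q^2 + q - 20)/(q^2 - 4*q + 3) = (q^2 + q - 20)/(q^2 - 4*q + 3)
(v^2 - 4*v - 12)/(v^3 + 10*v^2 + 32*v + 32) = (v - 6)/(v^2 + 8*v + 16)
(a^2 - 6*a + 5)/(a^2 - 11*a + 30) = (a - 1)/(a - 6)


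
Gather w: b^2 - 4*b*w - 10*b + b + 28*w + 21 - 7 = b^2 - 9*b + w*(28 - 4*b) + 14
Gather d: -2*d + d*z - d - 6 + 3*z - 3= d*(z - 3) + 3*z - 9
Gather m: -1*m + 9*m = 8*m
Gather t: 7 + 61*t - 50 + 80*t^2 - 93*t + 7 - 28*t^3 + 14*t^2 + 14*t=-28*t^3 + 94*t^2 - 18*t - 36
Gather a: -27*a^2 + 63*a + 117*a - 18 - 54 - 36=-27*a^2 + 180*a - 108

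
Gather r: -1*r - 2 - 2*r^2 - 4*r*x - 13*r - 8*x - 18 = -2*r^2 + r*(-4*x - 14) - 8*x - 20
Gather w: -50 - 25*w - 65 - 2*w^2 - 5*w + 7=-2*w^2 - 30*w - 108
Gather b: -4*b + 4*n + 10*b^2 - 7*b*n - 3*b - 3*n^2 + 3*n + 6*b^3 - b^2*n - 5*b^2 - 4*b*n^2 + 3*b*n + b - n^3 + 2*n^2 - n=6*b^3 + b^2*(5 - n) + b*(-4*n^2 - 4*n - 6) - n^3 - n^2 + 6*n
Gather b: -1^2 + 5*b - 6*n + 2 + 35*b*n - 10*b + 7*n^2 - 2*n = b*(35*n - 5) + 7*n^2 - 8*n + 1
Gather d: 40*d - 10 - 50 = 40*d - 60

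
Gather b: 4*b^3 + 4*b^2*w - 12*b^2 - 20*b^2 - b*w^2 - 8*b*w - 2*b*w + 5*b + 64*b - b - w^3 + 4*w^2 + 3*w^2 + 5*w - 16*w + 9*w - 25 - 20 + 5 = 4*b^3 + b^2*(4*w - 32) + b*(-w^2 - 10*w + 68) - w^3 + 7*w^2 - 2*w - 40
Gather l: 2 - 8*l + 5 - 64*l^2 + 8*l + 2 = 9 - 64*l^2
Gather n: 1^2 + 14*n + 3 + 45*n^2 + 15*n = 45*n^2 + 29*n + 4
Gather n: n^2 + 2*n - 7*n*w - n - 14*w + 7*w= n^2 + n*(1 - 7*w) - 7*w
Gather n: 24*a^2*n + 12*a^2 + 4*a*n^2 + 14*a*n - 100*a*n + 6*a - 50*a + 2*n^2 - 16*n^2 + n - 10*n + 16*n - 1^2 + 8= 12*a^2 - 44*a + n^2*(4*a - 14) + n*(24*a^2 - 86*a + 7) + 7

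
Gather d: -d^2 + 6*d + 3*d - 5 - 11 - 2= -d^2 + 9*d - 18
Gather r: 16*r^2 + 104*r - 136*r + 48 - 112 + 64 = 16*r^2 - 32*r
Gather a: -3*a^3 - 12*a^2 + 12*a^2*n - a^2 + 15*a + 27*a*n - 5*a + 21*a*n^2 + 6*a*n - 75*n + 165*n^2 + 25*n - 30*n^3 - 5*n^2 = -3*a^3 + a^2*(12*n - 13) + a*(21*n^2 + 33*n + 10) - 30*n^3 + 160*n^2 - 50*n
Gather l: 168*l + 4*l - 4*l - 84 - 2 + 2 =168*l - 84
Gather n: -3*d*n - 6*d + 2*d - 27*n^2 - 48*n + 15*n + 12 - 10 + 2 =-4*d - 27*n^2 + n*(-3*d - 33) + 4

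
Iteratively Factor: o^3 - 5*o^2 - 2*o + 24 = (o - 4)*(o^2 - o - 6) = (o - 4)*(o - 3)*(o + 2)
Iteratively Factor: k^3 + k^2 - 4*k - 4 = (k + 2)*(k^2 - k - 2) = (k - 2)*(k + 2)*(k + 1)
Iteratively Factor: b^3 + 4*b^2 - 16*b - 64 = (b - 4)*(b^2 + 8*b + 16) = (b - 4)*(b + 4)*(b + 4)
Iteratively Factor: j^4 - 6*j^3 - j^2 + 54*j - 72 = (j - 3)*(j^3 - 3*j^2 - 10*j + 24) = (j - 3)*(j + 3)*(j^2 - 6*j + 8) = (j - 4)*(j - 3)*(j + 3)*(j - 2)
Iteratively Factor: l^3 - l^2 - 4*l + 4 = (l - 1)*(l^2 - 4) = (l - 2)*(l - 1)*(l + 2)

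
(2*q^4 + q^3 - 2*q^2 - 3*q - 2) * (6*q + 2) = 12*q^5 + 10*q^4 - 10*q^3 - 22*q^2 - 18*q - 4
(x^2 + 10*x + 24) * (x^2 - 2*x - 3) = x^4 + 8*x^3 + x^2 - 78*x - 72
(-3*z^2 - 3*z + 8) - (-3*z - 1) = 9 - 3*z^2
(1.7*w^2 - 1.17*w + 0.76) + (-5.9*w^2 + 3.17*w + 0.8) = -4.2*w^2 + 2.0*w + 1.56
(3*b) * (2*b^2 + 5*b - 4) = 6*b^3 + 15*b^2 - 12*b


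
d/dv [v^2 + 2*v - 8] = 2*v + 2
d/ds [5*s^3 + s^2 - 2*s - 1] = 15*s^2 + 2*s - 2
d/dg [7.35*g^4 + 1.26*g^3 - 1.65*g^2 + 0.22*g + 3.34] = 29.4*g^3 + 3.78*g^2 - 3.3*g + 0.22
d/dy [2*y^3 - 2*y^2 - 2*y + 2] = 6*y^2 - 4*y - 2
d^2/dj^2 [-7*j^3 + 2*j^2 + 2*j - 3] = 4 - 42*j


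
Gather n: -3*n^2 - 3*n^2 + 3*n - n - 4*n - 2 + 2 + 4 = -6*n^2 - 2*n + 4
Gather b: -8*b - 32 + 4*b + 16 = -4*b - 16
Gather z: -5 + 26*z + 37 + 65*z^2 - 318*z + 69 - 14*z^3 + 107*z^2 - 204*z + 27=-14*z^3 + 172*z^2 - 496*z + 128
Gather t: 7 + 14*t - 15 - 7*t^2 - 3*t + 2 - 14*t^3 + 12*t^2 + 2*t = -14*t^3 + 5*t^2 + 13*t - 6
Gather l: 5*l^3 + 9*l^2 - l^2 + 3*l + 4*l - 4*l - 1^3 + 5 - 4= 5*l^3 + 8*l^2 + 3*l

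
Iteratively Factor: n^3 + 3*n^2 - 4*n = (n + 4)*(n^2 - n) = (n - 1)*(n + 4)*(n)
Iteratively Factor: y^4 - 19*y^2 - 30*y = (y + 3)*(y^3 - 3*y^2 - 10*y) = (y + 2)*(y + 3)*(y^2 - 5*y) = y*(y + 2)*(y + 3)*(y - 5)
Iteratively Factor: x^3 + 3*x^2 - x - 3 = (x + 3)*(x^2 - 1) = (x + 1)*(x + 3)*(x - 1)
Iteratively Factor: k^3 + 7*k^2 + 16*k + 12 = (k + 2)*(k^2 + 5*k + 6) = (k + 2)^2*(k + 3)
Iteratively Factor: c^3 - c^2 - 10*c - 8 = (c + 1)*(c^2 - 2*c - 8) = (c + 1)*(c + 2)*(c - 4)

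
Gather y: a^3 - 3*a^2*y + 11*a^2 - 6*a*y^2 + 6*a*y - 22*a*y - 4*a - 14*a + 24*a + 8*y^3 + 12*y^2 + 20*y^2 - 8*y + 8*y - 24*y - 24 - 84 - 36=a^3 + 11*a^2 + 6*a + 8*y^3 + y^2*(32 - 6*a) + y*(-3*a^2 - 16*a - 24) - 144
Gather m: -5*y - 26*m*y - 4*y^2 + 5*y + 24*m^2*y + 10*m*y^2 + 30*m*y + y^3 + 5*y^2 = 24*m^2*y + m*(10*y^2 + 4*y) + y^3 + y^2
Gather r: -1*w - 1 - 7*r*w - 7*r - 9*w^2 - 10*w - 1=r*(-7*w - 7) - 9*w^2 - 11*w - 2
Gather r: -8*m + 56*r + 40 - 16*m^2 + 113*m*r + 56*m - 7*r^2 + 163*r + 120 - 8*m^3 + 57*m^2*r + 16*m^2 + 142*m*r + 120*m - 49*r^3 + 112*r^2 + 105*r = -8*m^3 + 168*m - 49*r^3 + 105*r^2 + r*(57*m^2 + 255*m + 324) + 160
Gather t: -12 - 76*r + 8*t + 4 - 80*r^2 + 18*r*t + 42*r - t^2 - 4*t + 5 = -80*r^2 - 34*r - t^2 + t*(18*r + 4) - 3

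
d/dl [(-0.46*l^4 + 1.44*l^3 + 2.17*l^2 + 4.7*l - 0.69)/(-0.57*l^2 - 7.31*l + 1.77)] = (0.5244*l^5 + 9.267*l^4 - 24.3096*l^3 - 5.5373*l^2 + 6.8952*l + 3.2751)/(0.3249*l^4 + 8.3334*l^3 + 51.4183*l^2 - 25.8774*l + 3.1329)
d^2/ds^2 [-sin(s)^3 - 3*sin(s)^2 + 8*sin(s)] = 9*sin(s)^3 + 12*sin(s)^2 - 14*sin(s) - 6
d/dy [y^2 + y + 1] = 2*y + 1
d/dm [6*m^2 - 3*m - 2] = 12*m - 3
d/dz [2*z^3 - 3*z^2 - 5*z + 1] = 6*z^2 - 6*z - 5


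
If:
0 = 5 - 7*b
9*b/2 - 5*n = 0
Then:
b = 5/7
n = 9/14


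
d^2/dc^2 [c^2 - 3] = 2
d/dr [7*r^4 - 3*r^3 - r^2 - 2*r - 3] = 28*r^3 - 9*r^2 - 2*r - 2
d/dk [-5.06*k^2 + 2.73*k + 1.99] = 2.73 - 10.12*k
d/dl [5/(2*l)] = -5/(2*l^2)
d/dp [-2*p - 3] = -2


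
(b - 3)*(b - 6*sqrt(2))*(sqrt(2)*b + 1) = sqrt(2)*b^3 - 11*b^2 - 3*sqrt(2)*b^2 - 6*sqrt(2)*b + 33*b + 18*sqrt(2)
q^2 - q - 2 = (q - 2)*(q + 1)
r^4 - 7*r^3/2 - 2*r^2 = r^2*(r - 4)*(r + 1/2)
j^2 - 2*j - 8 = (j - 4)*(j + 2)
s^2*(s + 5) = s^3 + 5*s^2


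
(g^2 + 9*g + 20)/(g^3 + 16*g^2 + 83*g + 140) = 1/(g + 7)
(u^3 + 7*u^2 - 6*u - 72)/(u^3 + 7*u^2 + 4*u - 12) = (u^2 + u - 12)/(u^2 + u - 2)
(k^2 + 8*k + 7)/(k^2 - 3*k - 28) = (k^2 + 8*k + 7)/(k^2 - 3*k - 28)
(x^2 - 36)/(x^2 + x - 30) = (x - 6)/(x - 5)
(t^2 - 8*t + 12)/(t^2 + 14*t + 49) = (t^2 - 8*t + 12)/(t^2 + 14*t + 49)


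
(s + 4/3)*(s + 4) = s^2 + 16*s/3 + 16/3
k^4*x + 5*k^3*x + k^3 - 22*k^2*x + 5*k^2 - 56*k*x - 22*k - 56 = (k - 4)*(k + 2)*(k + 7)*(k*x + 1)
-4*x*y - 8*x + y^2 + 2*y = (-4*x + y)*(y + 2)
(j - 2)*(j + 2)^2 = j^3 + 2*j^2 - 4*j - 8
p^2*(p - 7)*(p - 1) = p^4 - 8*p^3 + 7*p^2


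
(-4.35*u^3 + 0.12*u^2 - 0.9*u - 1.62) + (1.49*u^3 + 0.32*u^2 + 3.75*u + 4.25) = -2.86*u^3 + 0.44*u^2 + 2.85*u + 2.63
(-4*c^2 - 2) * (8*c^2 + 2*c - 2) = -32*c^4 - 8*c^3 - 8*c^2 - 4*c + 4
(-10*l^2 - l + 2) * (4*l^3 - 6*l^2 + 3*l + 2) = -40*l^5 + 56*l^4 - 16*l^3 - 35*l^2 + 4*l + 4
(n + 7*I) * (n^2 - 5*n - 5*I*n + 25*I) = n^3 - 5*n^2 + 2*I*n^2 + 35*n - 10*I*n - 175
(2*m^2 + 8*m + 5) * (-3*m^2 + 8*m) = -6*m^4 - 8*m^3 + 49*m^2 + 40*m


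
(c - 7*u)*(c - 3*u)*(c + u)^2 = c^4 - 8*c^3*u + 2*c^2*u^2 + 32*c*u^3 + 21*u^4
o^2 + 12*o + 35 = (o + 5)*(o + 7)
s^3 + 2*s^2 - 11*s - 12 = (s - 3)*(s + 1)*(s + 4)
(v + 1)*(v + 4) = v^2 + 5*v + 4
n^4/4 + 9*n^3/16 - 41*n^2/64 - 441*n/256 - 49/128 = (n/4 + 1/2)*(n - 7/4)*(n + 1/4)*(n + 7/4)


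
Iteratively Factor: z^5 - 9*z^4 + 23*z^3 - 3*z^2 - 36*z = (z - 3)*(z^4 - 6*z^3 + 5*z^2 + 12*z) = (z - 4)*(z - 3)*(z^3 - 2*z^2 - 3*z) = (z - 4)*(z - 3)*(z + 1)*(z^2 - 3*z) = z*(z - 4)*(z - 3)*(z + 1)*(z - 3)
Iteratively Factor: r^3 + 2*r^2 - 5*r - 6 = (r + 1)*(r^2 + r - 6) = (r + 1)*(r + 3)*(r - 2)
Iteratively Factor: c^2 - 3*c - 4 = (c - 4)*(c + 1)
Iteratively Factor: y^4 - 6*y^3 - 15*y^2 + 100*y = (y + 4)*(y^3 - 10*y^2 + 25*y) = (y - 5)*(y + 4)*(y^2 - 5*y) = (y - 5)^2*(y + 4)*(y)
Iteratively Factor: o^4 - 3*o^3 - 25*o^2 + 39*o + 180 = (o - 5)*(o^3 + 2*o^2 - 15*o - 36) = (o - 5)*(o + 3)*(o^2 - o - 12) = (o - 5)*(o + 3)^2*(o - 4)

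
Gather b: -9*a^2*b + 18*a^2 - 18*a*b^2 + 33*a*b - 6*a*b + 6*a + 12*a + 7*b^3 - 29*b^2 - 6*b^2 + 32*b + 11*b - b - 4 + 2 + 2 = 18*a^2 + 18*a + 7*b^3 + b^2*(-18*a - 35) + b*(-9*a^2 + 27*a + 42)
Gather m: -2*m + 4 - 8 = -2*m - 4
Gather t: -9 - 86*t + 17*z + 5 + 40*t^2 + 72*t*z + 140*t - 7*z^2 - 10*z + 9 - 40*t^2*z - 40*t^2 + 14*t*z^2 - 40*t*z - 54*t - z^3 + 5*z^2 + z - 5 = -40*t^2*z + t*(14*z^2 + 32*z) - z^3 - 2*z^2 + 8*z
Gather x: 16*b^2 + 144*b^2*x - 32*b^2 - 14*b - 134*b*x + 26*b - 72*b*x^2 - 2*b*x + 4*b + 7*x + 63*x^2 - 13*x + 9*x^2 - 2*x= -16*b^2 + 16*b + x^2*(72 - 72*b) + x*(144*b^2 - 136*b - 8)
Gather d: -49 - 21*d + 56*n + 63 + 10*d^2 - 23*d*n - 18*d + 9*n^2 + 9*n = 10*d^2 + d*(-23*n - 39) + 9*n^2 + 65*n + 14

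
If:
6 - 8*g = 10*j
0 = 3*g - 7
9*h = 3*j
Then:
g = 7/3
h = -19/45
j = -19/15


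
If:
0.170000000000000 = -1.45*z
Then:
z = -0.12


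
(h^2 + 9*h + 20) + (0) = h^2 + 9*h + 20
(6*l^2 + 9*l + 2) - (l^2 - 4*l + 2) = 5*l^2 + 13*l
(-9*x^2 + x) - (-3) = -9*x^2 + x + 3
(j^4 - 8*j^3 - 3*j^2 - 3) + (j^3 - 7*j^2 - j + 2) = j^4 - 7*j^3 - 10*j^2 - j - 1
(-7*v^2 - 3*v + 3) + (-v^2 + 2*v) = -8*v^2 - v + 3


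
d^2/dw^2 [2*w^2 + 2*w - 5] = 4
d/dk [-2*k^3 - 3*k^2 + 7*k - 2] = -6*k^2 - 6*k + 7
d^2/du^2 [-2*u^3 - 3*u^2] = -12*u - 6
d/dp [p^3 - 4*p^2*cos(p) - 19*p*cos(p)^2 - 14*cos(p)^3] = 4*p^2*sin(p) + 3*p^2 + 19*p*sin(2*p) - 8*p*cos(p) + 42*sin(p)*cos(p)^2 - 19*cos(p)^2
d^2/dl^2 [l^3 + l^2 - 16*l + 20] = 6*l + 2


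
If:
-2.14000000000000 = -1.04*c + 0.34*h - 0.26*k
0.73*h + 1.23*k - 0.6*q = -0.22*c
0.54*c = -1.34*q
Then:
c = -2.48148148148148*q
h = -4.73087231968811*q - 4.32927631578947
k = 3.73940058479532*q + 2.56940789473684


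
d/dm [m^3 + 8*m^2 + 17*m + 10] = 3*m^2 + 16*m + 17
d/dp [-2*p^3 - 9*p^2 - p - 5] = -6*p^2 - 18*p - 1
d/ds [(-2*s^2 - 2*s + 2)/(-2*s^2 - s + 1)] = 2*s*(2 - s)/(4*s^4 + 4*s^3 - 3*s^2 - 2*s + 1)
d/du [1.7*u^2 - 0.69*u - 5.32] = 3.4*u - 0.69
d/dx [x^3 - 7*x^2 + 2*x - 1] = 3*x^2 - 14*x + 2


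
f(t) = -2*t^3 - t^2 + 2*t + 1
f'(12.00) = -886.00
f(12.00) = -3575.00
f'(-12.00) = -838.00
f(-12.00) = 3289.00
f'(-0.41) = 1.81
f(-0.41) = 0.15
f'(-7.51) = -321.38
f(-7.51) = 776.71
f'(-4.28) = -99.35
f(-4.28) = 130.93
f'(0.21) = 1.32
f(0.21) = 1.36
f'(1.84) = -21.99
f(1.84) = -11.16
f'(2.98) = -57.24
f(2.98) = -54.85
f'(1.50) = -14.50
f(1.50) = -5.00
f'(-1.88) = -15.45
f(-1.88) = 6.99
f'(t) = -6*t^2 - 2*t + 2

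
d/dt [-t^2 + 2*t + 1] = 2 - 2*t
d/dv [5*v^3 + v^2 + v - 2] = 15*v^2 + 2*v + 1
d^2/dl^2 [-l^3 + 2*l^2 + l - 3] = 4 - 6*l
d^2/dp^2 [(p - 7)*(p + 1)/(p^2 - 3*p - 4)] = -6/(p^3 - 12*p^2 + 48*p - 64)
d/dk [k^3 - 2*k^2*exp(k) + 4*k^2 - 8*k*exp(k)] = -2*k^2*exp(k) + 3*k^2 - 12*k*exp(k) + 8*k - 8*exp(k)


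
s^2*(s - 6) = s^3 - 6*s^2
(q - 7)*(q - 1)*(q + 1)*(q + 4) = q^4 - 3*q^3 - 29*q^2 + 3*q + 28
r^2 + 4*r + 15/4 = (r + 3/2)*(r + 5/2)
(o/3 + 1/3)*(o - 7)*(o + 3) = o^3/3 - o^2 - 25*o/3 - 7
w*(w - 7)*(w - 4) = w^3 - 11*w^2 + 28*w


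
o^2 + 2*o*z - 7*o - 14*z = (o - 7)*(o + 2*z)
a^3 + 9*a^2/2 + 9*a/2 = a*(a + 3/2)*(a + 3)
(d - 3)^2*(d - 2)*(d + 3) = d^4 - 5*d^3 - 3*d^2 + 45*d - 54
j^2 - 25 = (j - 5)*(j + 5)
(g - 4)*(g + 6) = g^2 + 2*g - 24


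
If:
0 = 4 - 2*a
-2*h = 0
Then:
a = 2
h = 0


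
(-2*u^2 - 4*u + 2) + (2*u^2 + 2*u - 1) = 1 - 2*u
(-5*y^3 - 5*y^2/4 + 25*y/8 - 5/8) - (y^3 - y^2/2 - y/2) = -6*y^3 - 3*y^2/4 + 29*y/8 - 5/8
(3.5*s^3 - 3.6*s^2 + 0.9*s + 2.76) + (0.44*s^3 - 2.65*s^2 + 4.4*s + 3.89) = 3.94*s^3 - 6.25*s^2 + 5.3*s + 6.65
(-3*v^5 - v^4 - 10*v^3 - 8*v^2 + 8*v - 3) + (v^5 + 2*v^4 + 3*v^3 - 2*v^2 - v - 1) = -2*v^5 + v^4 - 7*v^3 - 10*v^2 + 7*v - 4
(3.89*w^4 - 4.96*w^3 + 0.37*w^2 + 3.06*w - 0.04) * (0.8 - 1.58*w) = -6.1462*w^5 + 10.9488*w^4 - 4.5526*w^3 - 4.5388*w^2 + 2.5112*w - 0.032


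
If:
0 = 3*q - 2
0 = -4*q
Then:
No Solution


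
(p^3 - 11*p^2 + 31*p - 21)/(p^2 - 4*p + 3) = p - 7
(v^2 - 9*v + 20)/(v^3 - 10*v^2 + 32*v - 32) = (v - 5)/(v^2 - 6*v + 8)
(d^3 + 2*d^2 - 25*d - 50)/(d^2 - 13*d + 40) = (d^2 + 7*d + 10)/(d - 8)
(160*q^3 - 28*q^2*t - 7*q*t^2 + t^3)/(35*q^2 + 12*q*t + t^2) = (32*q^2 - 12*q*t + t^2)/(7*q + t)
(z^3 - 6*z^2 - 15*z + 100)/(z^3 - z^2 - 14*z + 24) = (z^2 - 10*z + 25)/(z^2 - 5*z + 6)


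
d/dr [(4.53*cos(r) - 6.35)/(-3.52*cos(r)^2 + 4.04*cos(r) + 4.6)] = (-15.9456*cos(r)^2 + 44.704*cos(r) - 46.492)*sin(r)/(12.3904*cos(r)^4 - 28.4416*cos(r)^3 - 16.0624*cos(r)^2 + 37.168*cos(r) + 21.16)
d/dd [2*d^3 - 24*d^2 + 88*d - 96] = 6*d^2 - 48*d + 88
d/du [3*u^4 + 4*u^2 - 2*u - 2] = 12*u^3 + 8*u - 2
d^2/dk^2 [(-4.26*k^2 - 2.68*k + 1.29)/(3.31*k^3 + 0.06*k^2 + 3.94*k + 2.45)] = (-93.345972*k^6 - 176.174088*k^5 + 499.745124*k^4 + 559.64642*k^3 + 365.52714*k^2 - 58.574034*k + 40.270408)/(36.264691*k^9 + 1.972098*k^8 + 129.53685*k^7 + 85.222455*k^6 + 157.11132*k^5 + 194.529288*k^4 + 124.242889*k^3 + 115.17891*k^2 + 70.94955*k + 14.706125)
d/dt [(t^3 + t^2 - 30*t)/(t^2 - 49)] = (t^4 - 117*t^2 - 98*t + 1470)/(t^4 - 98*t^2 + 2401)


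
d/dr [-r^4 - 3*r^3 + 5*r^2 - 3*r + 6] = -4*r^3 - 9*r^2 + 10*r - 3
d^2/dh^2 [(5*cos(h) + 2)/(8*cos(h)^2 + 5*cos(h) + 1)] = (-720*(1 - cos(2*h))^2*cos(h) - 78*(1 - cos(2*h))^2 + 885*cos(h) + 183*cos(2*h)/2 - 480*cos(3*h) + 160*cos(5*h) + 843/2)/(5*cos(h) + 4*cos(2*h) + 5)^3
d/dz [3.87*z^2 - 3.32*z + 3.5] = 7.74*z - 3.32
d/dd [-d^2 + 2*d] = 2 - 2*d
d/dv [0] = 0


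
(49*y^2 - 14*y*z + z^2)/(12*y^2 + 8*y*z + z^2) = (49*y^2 - 14*y*z + z^2)/(12*y^2 + 8*y*z + z^2)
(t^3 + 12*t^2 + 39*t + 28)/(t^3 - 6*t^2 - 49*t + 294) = (t^2 + 5*t + 4)/(t^2 - 13*t + 42)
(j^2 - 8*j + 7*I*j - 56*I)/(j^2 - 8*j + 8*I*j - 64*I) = (j + 7*I)/(j + 8*I)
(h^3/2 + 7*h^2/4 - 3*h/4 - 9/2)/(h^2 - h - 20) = (-2*h^3 - 7*h^2 + 3*h + 18)/(4*(-h^2 + h + 20))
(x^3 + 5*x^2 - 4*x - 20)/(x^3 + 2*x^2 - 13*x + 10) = (x + 2)/(x - 1)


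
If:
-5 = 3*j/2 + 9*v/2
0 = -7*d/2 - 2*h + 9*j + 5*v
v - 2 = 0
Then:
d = -4*h/7 - 148/7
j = -28/3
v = 2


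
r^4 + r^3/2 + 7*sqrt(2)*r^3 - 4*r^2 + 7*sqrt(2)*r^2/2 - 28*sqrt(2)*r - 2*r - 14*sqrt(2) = (r - 2)*(r + 1/2)*(r + 2)*(r + 7*sqrt(2))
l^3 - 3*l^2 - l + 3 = (l - 3)*(l - 1)*(l + 1)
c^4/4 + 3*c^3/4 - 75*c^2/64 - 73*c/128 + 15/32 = (c/4 + 1)*(c - 5/4)*(c - 1/2)*(c + 3/4)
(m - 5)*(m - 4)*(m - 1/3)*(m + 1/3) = m^4 - 9*m^3 + 179*m^2/9 + m - 20/9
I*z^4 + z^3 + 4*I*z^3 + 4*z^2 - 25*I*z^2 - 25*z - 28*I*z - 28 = (z - 4)*(z + 1)*(z + 7)*(I*z + 1)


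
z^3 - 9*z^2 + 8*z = z*(z - 8)*(z - 1)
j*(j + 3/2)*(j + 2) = j^3 + 7*j^2/2 + 3*j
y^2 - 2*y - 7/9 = (y - 7/3)*(y + 1/3)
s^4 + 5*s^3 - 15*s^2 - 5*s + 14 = (s - 2)*(s - 1)*(s + 1)*(s + 7)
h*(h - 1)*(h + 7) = h^3 + 6*h^2 - 7*h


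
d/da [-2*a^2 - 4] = -4*a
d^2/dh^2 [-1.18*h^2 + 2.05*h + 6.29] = -2.36000000000000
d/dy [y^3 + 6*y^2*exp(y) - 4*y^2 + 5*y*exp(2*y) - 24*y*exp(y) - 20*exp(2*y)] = 6*y^2*exp(y) + 3*y^2 + 10*y*exp(2*y) - 12*y*exp(y) - 8*y - 35*exp(2*y) - 24*exp(y)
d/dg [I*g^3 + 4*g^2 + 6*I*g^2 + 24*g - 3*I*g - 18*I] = 3*I*g^2 + g*(8 + 12*I) + 24 - 3*I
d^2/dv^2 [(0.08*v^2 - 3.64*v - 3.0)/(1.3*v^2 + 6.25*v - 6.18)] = (-13.6032*v^3 - 26.56368*v^2 - 321.71256*v - 557.658216)/(2.197*v^6 + 31.6875*v^5 + 121.01115*v^4 - 57.134375*v^3 - 575.26839*v^2 + 716.1075*v - 236.029032)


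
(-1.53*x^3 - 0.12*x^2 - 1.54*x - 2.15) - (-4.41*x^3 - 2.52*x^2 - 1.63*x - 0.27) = 2.88*x^3 + 2.4*x^2 + 0.0899999999999999*x - 1.88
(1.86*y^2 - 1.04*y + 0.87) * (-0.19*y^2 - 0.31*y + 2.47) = -0.3534*y^4 - 0.379*y^3 + 4.7513*y^2 - 2.8385*y + 2.1489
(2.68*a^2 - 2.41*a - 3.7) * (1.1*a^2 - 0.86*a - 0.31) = 2.948*a^4 - 4.9558*a^3 - 2.8282*a^2 + 3.9291*a + 1.147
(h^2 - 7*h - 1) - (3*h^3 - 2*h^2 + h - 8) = -3*h^3 + 3*h^2 - 8*h + 7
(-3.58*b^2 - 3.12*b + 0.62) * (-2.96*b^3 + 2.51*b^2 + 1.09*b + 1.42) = 10.5968*b^5 + 0.249400000000001*b^4 - 13.5686*b^3 - 6.9282*b^2 - 3.7546*b + 0.8804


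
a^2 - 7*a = a*(a - 7)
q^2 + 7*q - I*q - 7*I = (q + 7)*(q - I)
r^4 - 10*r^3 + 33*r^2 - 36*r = r*(r - 4)*(r - 3)^2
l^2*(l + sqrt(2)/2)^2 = l^4 + sqrt(2)*l^3 + l^2/2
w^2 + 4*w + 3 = (w + 1)*(w + 3)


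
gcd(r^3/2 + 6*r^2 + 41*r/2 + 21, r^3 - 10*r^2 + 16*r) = 1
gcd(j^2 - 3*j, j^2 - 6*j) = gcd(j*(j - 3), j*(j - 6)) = j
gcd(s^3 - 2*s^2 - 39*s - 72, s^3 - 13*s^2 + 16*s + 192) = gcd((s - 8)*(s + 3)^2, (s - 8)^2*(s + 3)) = s^2 - 5*s - 24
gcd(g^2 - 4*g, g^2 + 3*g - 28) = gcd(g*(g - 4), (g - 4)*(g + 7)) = g - 4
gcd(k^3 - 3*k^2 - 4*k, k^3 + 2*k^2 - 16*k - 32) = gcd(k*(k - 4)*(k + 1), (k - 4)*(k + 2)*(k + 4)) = k - 4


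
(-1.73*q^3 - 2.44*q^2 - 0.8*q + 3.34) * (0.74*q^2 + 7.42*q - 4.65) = -1.2802*q^5 - 14.6422*q^4 - 10.6523*q^3 + 7.8816*q^2 + 28.5028*q - 15.531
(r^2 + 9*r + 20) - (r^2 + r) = 8*r + 20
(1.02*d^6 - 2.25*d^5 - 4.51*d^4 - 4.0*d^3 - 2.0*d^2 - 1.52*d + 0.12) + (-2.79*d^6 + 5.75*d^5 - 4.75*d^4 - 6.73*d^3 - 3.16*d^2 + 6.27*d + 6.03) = -1.77*d^6 + 3.5*d^5 - 9.26*d^4 - 10.73*d^3 - 5.16*d^2 + 4.75*d + 6.15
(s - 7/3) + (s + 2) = 2*s - 1/3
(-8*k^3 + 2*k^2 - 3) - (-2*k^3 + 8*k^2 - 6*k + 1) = -6*k^3 - 6*k^2 + 6*k - 4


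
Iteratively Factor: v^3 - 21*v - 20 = (v + 1)*(v^2 - v - 20) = (v - 5)*(v + 1)*(v + 4)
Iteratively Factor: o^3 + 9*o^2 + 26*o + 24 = (o + 4)*(o^2 + 5*o + 6) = (o + 2)*(o + 4)*(o + 3)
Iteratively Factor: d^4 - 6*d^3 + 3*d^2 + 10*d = (d - 5)*(d^3 - d^2 - 2*d) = (d - 5)*(d + 1)*(d^2 - 2*d) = d*(d - 5)*(d + 1)*(d - 2)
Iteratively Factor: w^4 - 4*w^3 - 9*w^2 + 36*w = (w + 3)*(w^3 - 7*w^2 + 12*w) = (w - 4)*(w + 3)*(w^2 - 3*w) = (w - 4)*(w - 3)*(w + 3)*(w)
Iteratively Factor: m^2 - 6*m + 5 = (m - 1)*(m - 5)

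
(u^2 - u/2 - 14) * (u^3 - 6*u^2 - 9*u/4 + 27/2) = u^5 - 13*u^4/2 - 53*u^3/4 + 789*u^2/8 + 99*u/4 - 189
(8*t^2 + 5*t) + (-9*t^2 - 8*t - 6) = -t^2 - 3*t - 6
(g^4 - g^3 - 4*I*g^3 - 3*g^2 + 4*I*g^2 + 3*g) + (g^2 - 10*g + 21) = g^4 - g^3 - 4*I*g^3 - 2*g^2 + 4*I*g^2 - 7*g + 21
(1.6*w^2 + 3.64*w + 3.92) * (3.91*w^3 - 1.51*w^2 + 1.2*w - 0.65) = 6.256*w^5 + 11.8164*w^4 + 11.7508*w^3 - 2.5912*w^2 + 2.338*w - 2.548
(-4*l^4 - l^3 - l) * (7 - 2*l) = 8*l^5 - 26*l^4 - 7*l^3 + 2*l^2 - 7*l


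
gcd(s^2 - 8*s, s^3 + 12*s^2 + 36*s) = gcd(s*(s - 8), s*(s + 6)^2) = s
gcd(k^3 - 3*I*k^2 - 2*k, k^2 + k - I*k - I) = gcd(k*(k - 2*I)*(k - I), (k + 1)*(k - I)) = k - I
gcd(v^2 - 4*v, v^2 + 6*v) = v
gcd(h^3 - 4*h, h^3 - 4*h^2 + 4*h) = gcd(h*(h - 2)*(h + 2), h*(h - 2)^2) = h^2 - 2*h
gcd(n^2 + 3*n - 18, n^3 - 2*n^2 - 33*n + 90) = n^2 + 3*n - 18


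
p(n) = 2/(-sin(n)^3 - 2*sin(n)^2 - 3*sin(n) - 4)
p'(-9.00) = -0.37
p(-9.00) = -0.66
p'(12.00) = 0.37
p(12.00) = -0.71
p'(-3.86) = -0.21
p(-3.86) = -0.28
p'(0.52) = 0.27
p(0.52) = -0.33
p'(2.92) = -0.35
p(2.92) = -0.42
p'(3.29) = -0.38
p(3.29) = -0.56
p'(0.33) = 0.32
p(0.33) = -0.38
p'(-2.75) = -0.37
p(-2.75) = -0.65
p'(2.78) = -0.31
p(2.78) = -0.37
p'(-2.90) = -0.38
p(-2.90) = -0.59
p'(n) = 2*(3*sin(n)^2*cos(n) + 4*sin(n)*cos(n) + 3*cos(n))/(-sin(n)^3 - 2*sin(n)^2 - 3*sin(n) - 4)^2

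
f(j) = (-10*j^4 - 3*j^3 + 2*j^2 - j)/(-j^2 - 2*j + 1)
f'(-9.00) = -194.69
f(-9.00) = 1020.19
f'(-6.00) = -129.21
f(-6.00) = 531.91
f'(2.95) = 45.45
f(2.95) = 60.28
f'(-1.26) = 32.94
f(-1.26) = -7.64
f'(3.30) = 52.04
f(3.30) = 77.33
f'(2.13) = 30.38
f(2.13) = 29.23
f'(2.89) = 44.33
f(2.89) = 57.58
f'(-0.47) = -0.15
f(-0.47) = 0.43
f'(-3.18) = 90.26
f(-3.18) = 327.98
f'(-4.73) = -92.92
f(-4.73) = 389.37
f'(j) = (2*j + 2)*(-10*j^4 - 3*j^3 + 2*j^2 - j)/(-j^2 - 2*j + 1)^2 + (-40*j^3 - 9*j^2 + 4*j - 1)/(-j^2 - 2*j + 1)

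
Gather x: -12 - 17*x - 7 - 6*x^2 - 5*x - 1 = -6*x^2 - 22*x - 20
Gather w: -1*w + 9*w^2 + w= 9*w^2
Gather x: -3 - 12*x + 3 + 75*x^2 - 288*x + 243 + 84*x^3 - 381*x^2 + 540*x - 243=84*x^3 - 306*x^2 + 240*x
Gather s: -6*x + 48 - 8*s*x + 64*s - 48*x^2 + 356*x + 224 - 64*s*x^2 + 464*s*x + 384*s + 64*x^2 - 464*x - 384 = s*(-64*x^2 + 456*x + 448) + 16*x^2 - 114*x - 112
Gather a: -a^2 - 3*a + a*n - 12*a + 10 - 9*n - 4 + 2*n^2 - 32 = -a^2 + a*(n - 15) + 2*n^2 - 9*n - 26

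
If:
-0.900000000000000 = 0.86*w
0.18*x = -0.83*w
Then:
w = -1.05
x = 4.83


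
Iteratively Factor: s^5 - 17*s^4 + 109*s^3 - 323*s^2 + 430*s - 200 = (s - 4)*(s^4 - 13*s^3 + 57*s^2 - 95*s + 50) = (s - 5)*(s - 4)*(s^3 - 8*s^2 + 17*s - 10) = (s - 5)*(s - 4)*(s - 1)*(s^2 - 7*s + 10) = (s - 5)^2*(s - 4)*(s - 1)*(s - 2)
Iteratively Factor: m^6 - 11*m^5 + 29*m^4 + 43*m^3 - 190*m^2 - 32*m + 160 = (m - 5)*(m^5 - 6*m^4 - m^3 + 38*m^2 - 32) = (m - 5)*(m + 1)*(m^4 - 7*m^3 + 6*m^2 + 32*m - 32) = (m - 5)*(m + 1)*(m + 2)*(m^3 - 9*m^2 + 24*m - 16) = (m - 5)*(m - 4)*(m + 1)*(m + 2)*(m^2 - 5*m + 4) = (m - 5)*(m - 4)^2*(m + 1)*(m + 2)*(m - 1)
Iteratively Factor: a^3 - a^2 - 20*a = (a + 4)*(a^2 - 5*a) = a*(a + 4)*(a - 5)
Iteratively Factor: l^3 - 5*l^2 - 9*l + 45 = (l - 3)*(l^2 - 2*l - 15) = (l - 3)*(l + 3)*(l - 5)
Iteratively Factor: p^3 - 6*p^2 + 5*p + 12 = (p + 1)*(p^2 - 7*p + 12) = (p - 3)*(p + 1)*(p - 4)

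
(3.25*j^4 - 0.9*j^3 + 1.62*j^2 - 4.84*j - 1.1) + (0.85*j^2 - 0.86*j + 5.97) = 3.25*j^4 - 0.9*j^3 + 2.47*j^2 - 5.7*j + 4.87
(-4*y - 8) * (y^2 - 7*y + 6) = -4*y^3 + 20*y^2 + 32*y - 48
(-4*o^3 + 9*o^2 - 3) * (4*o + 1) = -16*o^4 + 32*o^3 + 9*o^2 - 12*o - 3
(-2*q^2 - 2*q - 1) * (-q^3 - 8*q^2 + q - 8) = 2*q^5 + 18*q^4 + 15*q^3 + 22*q^2 + 15*q + 8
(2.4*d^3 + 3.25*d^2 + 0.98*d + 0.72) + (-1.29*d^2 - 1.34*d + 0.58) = 2.4*d^3 + 1.96*d^2 - 0.36*d + 1.3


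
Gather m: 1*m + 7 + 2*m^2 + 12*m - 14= 2*m^2 + 13*m - 7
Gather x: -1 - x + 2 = 1 - x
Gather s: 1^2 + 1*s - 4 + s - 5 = 2*s - 8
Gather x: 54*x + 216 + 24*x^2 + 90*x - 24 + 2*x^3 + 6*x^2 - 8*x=2*x^3 + 30*x^2 + 136*x + 192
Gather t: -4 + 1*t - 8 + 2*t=3*t - 12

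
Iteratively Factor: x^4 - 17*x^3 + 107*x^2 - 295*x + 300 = (x - 5)*(x^3 - 12*x^2 + 47*x - 60) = (x - 5)*(x - 3)*(x^2 - 9*x + 20) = (x - 5)^2*(x - 3)*(x - 4)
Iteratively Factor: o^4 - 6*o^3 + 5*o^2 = (o - 5)*(o^3 - o^2) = o*(o - 5)*(o^2 - o) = o^2*(o - 5)*(o - 1)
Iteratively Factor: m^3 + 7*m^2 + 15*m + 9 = (m + 3)*(m^2 + 4*m + 3) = (m + 1)*(m + 3)*(m + 3)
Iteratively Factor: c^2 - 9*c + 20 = (c - 5)*(c - 4)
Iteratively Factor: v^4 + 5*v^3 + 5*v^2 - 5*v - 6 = (v + 3)*(v^3 + 2*v^2 - v - 2) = (v + 2)*(v + 3)*(v^2 - 1) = (v - 1)*(v + 2)*(v + 3)*(v + 1)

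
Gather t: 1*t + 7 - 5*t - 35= -4*t - 28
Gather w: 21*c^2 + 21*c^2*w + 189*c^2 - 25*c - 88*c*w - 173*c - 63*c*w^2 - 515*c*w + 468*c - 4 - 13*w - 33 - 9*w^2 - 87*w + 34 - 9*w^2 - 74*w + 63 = 210*c^2 + 270*c + w^2*(-63*c - 18) + w*(21*c^2 - 603*c - 174) + 60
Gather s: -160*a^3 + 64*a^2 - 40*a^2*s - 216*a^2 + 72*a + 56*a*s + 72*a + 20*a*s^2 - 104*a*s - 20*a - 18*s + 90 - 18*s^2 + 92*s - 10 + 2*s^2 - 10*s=-160*a^3 - 152*a^2 + 124*a + s^2*(20*a - 16) + s*(-40*a^2 - 48*a + 64) + 80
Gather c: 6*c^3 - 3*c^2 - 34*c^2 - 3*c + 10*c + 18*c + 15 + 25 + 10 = 6*c^3 - 37*c^2 + 25*c + 50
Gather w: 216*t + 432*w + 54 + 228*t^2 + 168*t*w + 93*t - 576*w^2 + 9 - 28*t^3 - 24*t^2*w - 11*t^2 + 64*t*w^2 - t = -28*t^3 + 217*t^2 + 308*t + w^2*(64*t - 576) + w*(-24*t^2 + 168*t + 432) + 63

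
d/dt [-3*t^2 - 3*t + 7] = -6*t - 3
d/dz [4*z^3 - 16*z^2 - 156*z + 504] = 12*z^2 - 32*z - 156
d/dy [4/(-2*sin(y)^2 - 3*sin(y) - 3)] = 4*(4*sin(y) + 3)*cos(y)/(3*sin(y) - cos(2*y) + 4)^2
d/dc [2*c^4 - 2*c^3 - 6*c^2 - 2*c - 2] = 8*c^3 - 6*c^2 - 12*c - 2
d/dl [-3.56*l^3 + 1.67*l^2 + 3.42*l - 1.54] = -10.68*l^2 + 3.34*l + 3.42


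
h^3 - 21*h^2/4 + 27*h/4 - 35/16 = (h - 7/2)*(h - 5/4)*(h - 1/2)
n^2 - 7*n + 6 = (n - 6)*(n - 1)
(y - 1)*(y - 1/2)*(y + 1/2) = y^3 - y^2 - y/4 + 1/4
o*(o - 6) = o^2 - 6*o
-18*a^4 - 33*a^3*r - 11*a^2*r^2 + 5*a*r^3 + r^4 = (-3*a + r)*(a + r)^2*(6*a + r)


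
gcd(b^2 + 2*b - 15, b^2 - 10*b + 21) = b - 3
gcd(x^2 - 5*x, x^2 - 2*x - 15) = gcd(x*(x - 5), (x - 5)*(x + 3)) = x - 5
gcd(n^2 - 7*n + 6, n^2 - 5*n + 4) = n - 1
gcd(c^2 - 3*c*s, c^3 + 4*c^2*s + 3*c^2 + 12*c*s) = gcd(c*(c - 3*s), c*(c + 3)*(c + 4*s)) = c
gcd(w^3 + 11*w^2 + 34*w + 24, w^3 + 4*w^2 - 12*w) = w + 6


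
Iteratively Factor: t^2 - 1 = (t + 1)*(t - 1)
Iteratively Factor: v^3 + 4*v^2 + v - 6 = (v + 3)*(v^2 + v - 2) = (v + 2)*(v + 3)*(v - 1)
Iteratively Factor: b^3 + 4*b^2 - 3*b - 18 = (b + 3)*(b^2 + b - 6) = (b - 2)*(b + 3)*(b + 3)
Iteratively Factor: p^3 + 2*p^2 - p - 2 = (p + 1)*(p^2 + p - 2) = (p + 1)*(p + 2)*(p - 1)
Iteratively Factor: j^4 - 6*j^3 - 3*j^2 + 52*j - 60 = (j - 2)*(j^3 - 4*j^2 - 11*j + 30) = (j - 5)*(j - 2)*(j^2 + j - 6) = (j - 5)*(j - 2)^2*(j + 3)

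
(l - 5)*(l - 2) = l^2 - 7*l + 10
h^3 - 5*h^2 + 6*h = h*(h - 3)*(h - 2)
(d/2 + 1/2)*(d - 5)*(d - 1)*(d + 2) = d^4/2 - 3*d^3/2 - 11*d^2/2 + 3*d/2 + 5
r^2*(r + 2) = r^3 + 2*r^2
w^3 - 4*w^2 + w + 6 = (w - 3)*(w - 2)*(w + 1)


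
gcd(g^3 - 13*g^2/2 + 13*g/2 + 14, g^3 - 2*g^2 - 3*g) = g + 1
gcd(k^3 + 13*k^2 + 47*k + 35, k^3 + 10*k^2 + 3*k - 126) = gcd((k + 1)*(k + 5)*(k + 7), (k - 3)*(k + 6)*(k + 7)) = k + 7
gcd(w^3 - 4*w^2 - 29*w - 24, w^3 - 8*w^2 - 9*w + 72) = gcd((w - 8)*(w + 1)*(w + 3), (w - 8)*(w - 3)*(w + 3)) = w^2 - 5*w - 24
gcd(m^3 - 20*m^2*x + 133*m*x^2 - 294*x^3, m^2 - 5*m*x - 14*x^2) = -m + 7*x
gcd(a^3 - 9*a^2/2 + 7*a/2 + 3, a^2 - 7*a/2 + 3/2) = a - 3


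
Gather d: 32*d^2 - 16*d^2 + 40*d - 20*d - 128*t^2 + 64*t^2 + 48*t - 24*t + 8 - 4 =16*d^2 + 20*d - 64*t^2 + 24*t + 4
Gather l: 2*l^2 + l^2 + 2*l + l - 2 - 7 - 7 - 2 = 3*l^2 + 3*l - 18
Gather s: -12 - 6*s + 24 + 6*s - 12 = 0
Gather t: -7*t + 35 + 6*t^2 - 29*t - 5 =6*t^2 - 36*t + 30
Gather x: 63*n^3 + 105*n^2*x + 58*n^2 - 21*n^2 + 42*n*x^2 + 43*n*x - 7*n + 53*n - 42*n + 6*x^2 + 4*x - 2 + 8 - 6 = 63*n^3 + 37*n^2 + 4*n + x^2*(42*n + 6) + x*(105*n^2 + 43*n + 4)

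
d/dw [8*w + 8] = 8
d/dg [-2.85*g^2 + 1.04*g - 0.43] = 1.04 - 5.7*g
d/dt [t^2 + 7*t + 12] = 2*t + 7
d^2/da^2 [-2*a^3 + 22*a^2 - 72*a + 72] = 44 - 12*a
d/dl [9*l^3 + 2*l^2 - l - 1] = 27*l^2 + 4*l - 1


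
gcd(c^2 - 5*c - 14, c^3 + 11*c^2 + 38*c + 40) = c + 2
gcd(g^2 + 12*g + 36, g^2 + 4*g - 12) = g + 6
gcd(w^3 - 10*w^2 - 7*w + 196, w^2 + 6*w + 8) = w + 4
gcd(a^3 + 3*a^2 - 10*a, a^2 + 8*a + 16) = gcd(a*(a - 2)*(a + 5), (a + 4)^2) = 1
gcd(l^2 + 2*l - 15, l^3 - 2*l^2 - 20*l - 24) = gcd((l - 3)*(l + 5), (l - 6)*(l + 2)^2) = 1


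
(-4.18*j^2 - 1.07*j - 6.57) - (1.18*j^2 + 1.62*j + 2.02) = -5.36*j^2 - 2.69*j - 8.59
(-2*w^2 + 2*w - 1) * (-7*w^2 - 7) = 14*w^4 - 14*w^3 + 21*w^2 - 14*w + 7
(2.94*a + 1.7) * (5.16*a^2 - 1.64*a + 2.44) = 15.1704*a^3 + 3.9504*a^2 + 4.3856*a + 4.148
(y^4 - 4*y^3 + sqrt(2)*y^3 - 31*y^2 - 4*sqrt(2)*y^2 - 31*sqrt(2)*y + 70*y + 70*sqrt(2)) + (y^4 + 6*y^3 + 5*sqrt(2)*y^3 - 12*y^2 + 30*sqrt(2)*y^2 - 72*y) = 2*y^4 + 2*y^3 + 6*sqrt(2)*y^3 - 43*y^2 + 26*sqrt(2)*y^2 - 31*sqrt(2)*y - 2*y + 70*sqrt(2)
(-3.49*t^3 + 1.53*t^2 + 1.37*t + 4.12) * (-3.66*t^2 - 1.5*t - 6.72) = 12.7734*t^5 - 0.3648*t^4 + 16.1436*t^3 - 27.4158*t^2 - 15.3864*t - 27.6864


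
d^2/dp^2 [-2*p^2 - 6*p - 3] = -4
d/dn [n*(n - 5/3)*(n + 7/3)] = 3*n^2 + 4*n/3 - 35/9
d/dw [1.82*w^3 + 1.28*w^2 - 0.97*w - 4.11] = 5.46*w^2 + 2.56*w - 0.97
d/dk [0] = 0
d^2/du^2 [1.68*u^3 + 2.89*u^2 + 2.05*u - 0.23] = 10.08*u + 5.78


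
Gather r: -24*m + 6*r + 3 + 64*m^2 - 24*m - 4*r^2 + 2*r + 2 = 64*m^2 - 48*m - 4*r^2 + 8*r + 5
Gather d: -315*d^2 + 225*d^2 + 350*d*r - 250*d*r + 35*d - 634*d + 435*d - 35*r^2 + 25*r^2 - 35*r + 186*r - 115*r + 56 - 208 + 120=-90*d^2 + d*(100*r - 164) - 10*r^2 + 36*r - 32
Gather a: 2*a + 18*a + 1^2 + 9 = 20*a + 10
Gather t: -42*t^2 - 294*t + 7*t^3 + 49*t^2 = 7*t^3 + 7*t^2 - 294*t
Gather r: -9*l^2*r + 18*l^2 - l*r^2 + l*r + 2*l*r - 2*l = 18*l^2 - l*r^2 - 2*l + r*(-9*l^2 + 3*l)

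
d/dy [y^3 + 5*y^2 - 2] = y*(3*y + 10)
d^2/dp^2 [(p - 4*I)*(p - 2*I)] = 2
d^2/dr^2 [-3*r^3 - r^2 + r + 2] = -18*r - 2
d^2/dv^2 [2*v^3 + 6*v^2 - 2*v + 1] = 12*v + 12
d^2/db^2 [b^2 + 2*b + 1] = 2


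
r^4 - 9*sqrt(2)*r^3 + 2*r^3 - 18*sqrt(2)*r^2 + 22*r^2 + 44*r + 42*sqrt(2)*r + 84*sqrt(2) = (r + 2)*(r - 7*sqrt(2))*(r - 3*sqrt(2))*(r + sqrt(2))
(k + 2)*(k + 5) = k^2 + 7*k + 10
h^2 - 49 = (h - 7)*(h + 7)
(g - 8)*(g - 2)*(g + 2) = g^3 - 8*g^2 - 4*g + 32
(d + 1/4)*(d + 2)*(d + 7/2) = d^3 + 23*d^2/4 + 67*d/8 + 7/4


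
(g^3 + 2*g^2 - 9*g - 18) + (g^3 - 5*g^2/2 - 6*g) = 2*g^3 - g^2/2 - 15*g - 18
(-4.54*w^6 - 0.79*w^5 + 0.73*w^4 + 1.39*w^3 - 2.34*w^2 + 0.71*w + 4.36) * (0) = 0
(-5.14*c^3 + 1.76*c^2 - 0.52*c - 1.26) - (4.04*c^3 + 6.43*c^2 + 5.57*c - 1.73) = -9.18*c^3 - 4.67*c^2 - 6.09*c + 0.47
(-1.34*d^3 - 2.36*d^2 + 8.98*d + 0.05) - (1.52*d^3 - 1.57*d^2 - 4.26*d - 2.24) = -2.86*d^3 - 0.79*d^2 + 13.24*d + 2.29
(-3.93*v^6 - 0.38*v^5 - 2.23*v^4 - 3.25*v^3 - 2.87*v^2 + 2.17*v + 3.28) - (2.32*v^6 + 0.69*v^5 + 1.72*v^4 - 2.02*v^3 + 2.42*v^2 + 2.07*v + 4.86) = -6.25*v^6 - 1.07*v^5 - 3.95*v^4 - 1.23*v^3 - 5.29*v^2 + 0.1*v - 1.58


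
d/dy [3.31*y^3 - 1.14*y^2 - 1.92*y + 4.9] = 9.93*y^2 - 2.28*y - 1.92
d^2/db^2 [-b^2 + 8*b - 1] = -2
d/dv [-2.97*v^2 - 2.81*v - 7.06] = -5.94*v - 2.81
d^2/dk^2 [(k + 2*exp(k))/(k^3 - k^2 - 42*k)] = 2*(-k^2*(-k^2 + k + 42)^2*exp(k) + k*(-(k + 2*exp(k))*(3*k - 1) + (2*exp(k) + 1)*(-3*k^2 + 2*k + 42))*(-k^2 + k + 42) - (k + 2*exp(k))*(-3*k^2 + 2*k + 42)^2)/(k^3*(-k^2 + k + 42)^3)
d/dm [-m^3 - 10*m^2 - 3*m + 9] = -3*m^2 - 20*m - 3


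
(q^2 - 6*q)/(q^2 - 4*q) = (q - 6)/(q - 4)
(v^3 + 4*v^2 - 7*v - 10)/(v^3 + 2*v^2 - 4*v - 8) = (v^2 + 6*v + 5)/(v^2 + 4*v + 4)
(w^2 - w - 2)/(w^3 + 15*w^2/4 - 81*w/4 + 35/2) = 4*(w + 1)/(4*w^2 + 23*w - 35)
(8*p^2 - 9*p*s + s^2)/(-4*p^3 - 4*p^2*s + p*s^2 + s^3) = (-8*p^2 + 9*p*s - s^2)/(4*p^3 + 4*p^2*s - p*s^2 - s^3)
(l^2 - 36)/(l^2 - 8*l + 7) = (l^2 - 36)/(l^2 - 8*l + 7)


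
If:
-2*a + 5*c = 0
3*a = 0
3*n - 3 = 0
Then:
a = 0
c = 0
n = 1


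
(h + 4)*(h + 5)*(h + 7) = h^3 + 16*h^2 + 83*h + 140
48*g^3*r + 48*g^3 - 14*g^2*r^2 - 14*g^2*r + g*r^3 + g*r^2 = (-8*g + r)*(-6*g + r)*(g*r + g)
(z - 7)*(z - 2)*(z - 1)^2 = z^4 - 11*z^3 + 33*z^2 - 37*z + 14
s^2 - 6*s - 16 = (s - 8)*(s + 2)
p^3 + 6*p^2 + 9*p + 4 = (p + 1)^2*(p + 4)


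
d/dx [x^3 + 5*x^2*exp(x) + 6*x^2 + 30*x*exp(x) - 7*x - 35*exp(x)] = 5*x^2*exp(x) + 3*x^2 + 40*x*exp(x) + 12*x - 5*exp(x) - 7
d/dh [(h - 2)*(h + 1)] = 2*h - 1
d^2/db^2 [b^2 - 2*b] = 2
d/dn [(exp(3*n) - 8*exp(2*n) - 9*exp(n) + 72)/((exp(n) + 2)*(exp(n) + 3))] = (exp(2*n) + 4*exp(n) - 46)*exp(n)/(exp(2*n) + 4*exp(n) + 4)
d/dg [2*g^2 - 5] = 4*g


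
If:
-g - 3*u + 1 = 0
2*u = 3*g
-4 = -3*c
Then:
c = 4/3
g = 2/11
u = 3/11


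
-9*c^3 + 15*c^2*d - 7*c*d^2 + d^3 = (-3*c + d)^2*(-c + d)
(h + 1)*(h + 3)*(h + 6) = h^3 + 10*h^2 + 27*h + 18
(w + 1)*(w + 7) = w^2 + 8*w + 7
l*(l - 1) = l^2 - l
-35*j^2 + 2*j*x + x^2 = (-5*j + x)*(7*j + x)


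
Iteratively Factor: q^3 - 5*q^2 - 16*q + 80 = (q - 4)*(q^2 - q - 20) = (q - 5)*(q - 4)*(q + 4)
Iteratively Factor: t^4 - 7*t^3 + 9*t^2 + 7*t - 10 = (t - 5)*(t^3 - 2*t^2 - t + 2) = (t - 5)*(t - 2)*(t^2 - 1) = (t - 5)*(t - 2)*(t - 1)*(t + 1)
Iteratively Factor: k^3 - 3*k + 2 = (k - 1)*(k^2 + k - 2) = (k - 1)*(k + 2)*(k - 1)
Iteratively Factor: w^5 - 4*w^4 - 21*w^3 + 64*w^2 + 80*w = (w - 5)*(w^4 + w^3 - 16*w^2 - 16*w) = (w - 5)*(w + 1)*(w^3 - 16*w) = (w - 5)*(w + 1)*(w + 4)*(w^2 - 4*w) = w*(w - 5)*(w + 1)*(w + 4)*(w - 4)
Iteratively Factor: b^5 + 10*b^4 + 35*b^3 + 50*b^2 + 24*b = (b + 1)*(b^4 + 9*b^3 + 26*b^2 + 24*b) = (b + 1)*(b + 3)*(b^3 + 6*b^2 + 8*b) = (b + 1)*(b + 3)*(b + 4)*(b^2 + 2*b) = (b + 1)*(b + 2)*(b + 3)*(b + 4)*(b)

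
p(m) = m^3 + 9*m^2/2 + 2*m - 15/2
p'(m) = 3*m^2 + 9*m + 2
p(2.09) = 25.47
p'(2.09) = 33.91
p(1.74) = 14.87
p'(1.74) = 26.74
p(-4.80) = -24.01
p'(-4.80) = 27.92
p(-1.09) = -5.63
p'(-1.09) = -4.25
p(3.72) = 113.69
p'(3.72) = 77.00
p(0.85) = -1.93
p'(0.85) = 11.82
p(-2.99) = 0.02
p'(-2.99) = 1.91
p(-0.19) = -7.72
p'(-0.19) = 0.40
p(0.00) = -7.50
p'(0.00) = 2.00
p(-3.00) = 0.00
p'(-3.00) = 2.00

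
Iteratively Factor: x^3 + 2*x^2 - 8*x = (x)*(x^2 + 2*x - 8) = x*(x - 2)*(x + 4)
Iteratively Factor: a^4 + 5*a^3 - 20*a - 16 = (a - 2)*(a^3 + 7*a^2 + 14*a + 8) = (a - 2)*(a + 2)*(a^2 + 5*a + 4) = (a - 2)*(a + 2)*(a + 4)*(a + 1)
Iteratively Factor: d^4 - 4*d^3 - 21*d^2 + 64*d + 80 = (d + 4)*(d^3 - 8*d^2 + 11*d + 20) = (d - 5)*(d + 4)*(d^2 - 3*d - 4) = (d - 5)*(d - 4)*(d + 4)*(d + 1)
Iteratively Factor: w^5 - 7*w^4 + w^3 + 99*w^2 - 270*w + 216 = (w - 3)*(w^4 - 4*w^3 - 11*w^2 + 66*w - 72) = (w - 3)^2*(w^3 - w^2 - 14*w + 24) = (w - 3)^3*(w^2 + 2*w - 8) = (w - 3)^3*(w - 2)*(w + 4)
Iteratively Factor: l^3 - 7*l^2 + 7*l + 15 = (l + 1)*(l^2 - 8*l + 15) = (l - 3)*(l + 1)*(l - 5)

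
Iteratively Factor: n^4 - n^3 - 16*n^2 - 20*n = (n + 2)*(n^3 - 3*n^2 - 10*n) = (n + 2)^2*(n^2 - 5*n) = n*(n + 2)^2*(n - 5)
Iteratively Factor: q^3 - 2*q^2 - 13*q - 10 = (q - 5)*(q^2 + 3*q + 2) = (q - 5)*(q + 2)*(q + 1)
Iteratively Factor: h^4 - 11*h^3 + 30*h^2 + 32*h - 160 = (h - 4)*(h^3 - 7*h^2 + 2*h + 40) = (h - 5)*(h - 4)*(h^2 - 2*h - 8) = (h - 5)*(h - 4)^2*(h + 2)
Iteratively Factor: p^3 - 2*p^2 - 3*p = (p + 1)*(p^2 - 3*p) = p*(p + 1)*(p - 3)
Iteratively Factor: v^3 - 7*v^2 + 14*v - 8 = (v - 1)*(v^2 - 6*v + 8) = (v - 4)*(v - 1)*(v - 2)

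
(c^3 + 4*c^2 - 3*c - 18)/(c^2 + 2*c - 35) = (c^3 + 4*c^2 - 3*c - 18)/(c^2 + 2*c - 35)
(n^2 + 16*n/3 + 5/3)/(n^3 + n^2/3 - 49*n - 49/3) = (n + 5)/(n^2 - 49)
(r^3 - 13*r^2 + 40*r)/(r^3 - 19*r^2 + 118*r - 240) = r/(r - 6)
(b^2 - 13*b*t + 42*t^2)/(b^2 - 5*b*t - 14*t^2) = (b - 6*t)/(b + 2*t)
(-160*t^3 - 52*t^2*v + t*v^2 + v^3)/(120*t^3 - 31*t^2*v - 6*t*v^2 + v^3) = (-4*t - v)/(3*t - v)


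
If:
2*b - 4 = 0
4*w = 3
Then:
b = 2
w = 3/4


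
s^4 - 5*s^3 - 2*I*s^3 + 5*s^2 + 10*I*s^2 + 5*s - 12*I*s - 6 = (s - 3)*(s - 2)*(s - I)^2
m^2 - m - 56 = (m - 8)*(m + 7)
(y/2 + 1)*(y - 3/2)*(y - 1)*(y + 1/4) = y^4/2 - y^3/8 - 29*y^2/16 + 17*y/16 + 3/8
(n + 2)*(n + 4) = n^2 + 6*n + 8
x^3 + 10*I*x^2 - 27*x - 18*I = (x + I)*(x + 3*I)*(x + 6*I)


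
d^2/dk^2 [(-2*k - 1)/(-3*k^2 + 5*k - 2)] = 2*((7 - 18*k)*(3*k^2 - 5*k + 2) + (2*k + 1)*(6*k - 5)^2)/(3*k^2 - 5*k + 2)^3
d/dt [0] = 0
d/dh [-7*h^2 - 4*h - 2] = -14*h - 4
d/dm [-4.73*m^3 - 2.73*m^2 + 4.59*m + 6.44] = -14.19*m^2 - 5.46*m + 4.59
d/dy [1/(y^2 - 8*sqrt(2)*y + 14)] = 2*(-y + 4*sqrt(2))/(y^2 - 8*sqrt(2)*y + 14)^2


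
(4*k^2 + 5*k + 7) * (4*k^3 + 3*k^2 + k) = 16*k^5 + 32*k^4 + 47*k^3 + 26*k^2 + 7*k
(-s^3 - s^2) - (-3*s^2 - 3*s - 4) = -s^3 + 2*s^2 + 3*s + 4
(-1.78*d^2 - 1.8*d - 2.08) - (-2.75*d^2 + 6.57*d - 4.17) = 0.97*d^2 - 8.37*d + 2.09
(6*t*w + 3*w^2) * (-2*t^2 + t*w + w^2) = -12*t^3*w + 9*t*w^3 + 3*w^4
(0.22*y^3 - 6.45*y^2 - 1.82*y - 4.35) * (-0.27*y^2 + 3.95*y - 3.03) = -0.0594*y^5 + 2.6105*y^4 - 25.6527*y^3 + 13.529*y^2 - 11.6679*y + 13.1805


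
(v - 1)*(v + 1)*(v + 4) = v^3 + 4*v^2 - v - 4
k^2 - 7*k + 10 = (k - 5)*(k - 2)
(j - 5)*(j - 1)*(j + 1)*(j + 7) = j^4 + 2*j^3 - 36*j^2 - 2*j + 35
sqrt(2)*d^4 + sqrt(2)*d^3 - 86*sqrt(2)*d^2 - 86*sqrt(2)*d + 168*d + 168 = (d - 6*sqrt(2))*(d - sqrt(2))*(d + 7*sqrt(2))*(sqrt(2)*d + sqrt(2))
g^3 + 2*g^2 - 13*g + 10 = (g - 2)*(g - 1)*(g + 5)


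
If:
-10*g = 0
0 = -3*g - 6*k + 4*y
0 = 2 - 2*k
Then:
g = 0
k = 1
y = 3/2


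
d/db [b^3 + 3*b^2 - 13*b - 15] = 3*b^2 + 6*b - 13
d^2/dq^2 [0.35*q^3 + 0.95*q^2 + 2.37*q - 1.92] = 2.1*q + 1.9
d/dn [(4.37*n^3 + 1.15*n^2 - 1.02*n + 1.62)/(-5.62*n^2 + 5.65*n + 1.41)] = (-24.5594*n^4 + 49.381*n^3 + 19.2502*n^2 + 21.4518*n - 10.5912)/(31.5844*n^4 - 63.506*n^3 + 16.0741*n^2 + 15.933*n + 1.9881)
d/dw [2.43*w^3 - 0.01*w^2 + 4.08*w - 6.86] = 7.29*w^2 - 0.02*w + 4.08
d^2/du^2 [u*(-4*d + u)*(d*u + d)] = 2*d*(-4*d + 3*u + 1)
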